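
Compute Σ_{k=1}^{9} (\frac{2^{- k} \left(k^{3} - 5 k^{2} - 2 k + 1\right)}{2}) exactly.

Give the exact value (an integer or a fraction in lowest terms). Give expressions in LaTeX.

Σ = -4351/1024

r(k) = (k**3 - 2*k**2 - 9*k - 5)/(2*(k**3 - 5*k**2 - 2*k + 1)) after simplifying.
Factor: A=1/2; B=1; C=k**3 - 5*k**2 - 2*k + 1.
Need (1/2)·f(k+1) − (1)·f(k) = k**3 - 5*k**2 - 2*k + 1.
d = 3 from the (0,0,3) case.
Solve for f: f(k) = -2*(k**3 - 2*k**2 - 3*k - 3) (degree 3 ≤ 3).
So s_k = (B(k−1)f/C)·t_k = (-2*(k**3 - 2*k**2 - 3*k - 3)/(k**3 - 5*k**2 - 2*k + 1))·t_k = (-k**3 + 2*k**2 + 3*k + 3)/2**k.
Check: Δs_k = (k**3 - 5*k**2 - 2*k + 1)/(2*2**k). ✓
Sum = s_(10) − s_(1); s_(10) = -767/1024, s_(1) = 7/2 ⇒ -4351/1024.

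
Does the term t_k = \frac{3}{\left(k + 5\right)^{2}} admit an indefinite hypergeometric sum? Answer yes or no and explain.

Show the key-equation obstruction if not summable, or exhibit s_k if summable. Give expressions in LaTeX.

No — t_k has no hypergeometric antidifference.

The ratio is (k + 5)**2/(k + 6)**2.
So A=k**2 + 10*k + 25 and B=k**2 + 12*k + 36, with C=1.
Set up (k**2 + 10*k + 25)·f(k+1) − (k**2 + 10*k + 25)·f(k) − (1) = 0.
deg f ≤ 0 (via 2,2,0).
f = c0 ⇒ A·f(k+1) − B(k−1)·f(k) − C = -1. The system {-1 = 0} is inconsistent; no antidifference.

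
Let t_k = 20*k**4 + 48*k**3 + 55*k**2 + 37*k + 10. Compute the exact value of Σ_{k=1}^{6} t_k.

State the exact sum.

Ratio r(k) = (20*k**4 + 128*k**3 + 319*k**2 + 371*k + 170)/(20*k**4 + 48*k**3 + 55*k**2 + 37*k + 10).
Take A(k)=1, B(k)=1, C(k)=k**4 + 12*k**3/5 + 11*k**2/4 + 37*k/20 + 1/2.
Solve (1)·f(k+1) − (1)·f(k) = k**4 + 12*k**3/5 + 11*k**2/4 + 37*k/20 + 1/2.
Degrees (0,0,4) ⇒ d ≤ 5.
Match coefficients ⇒ f(k) = k**2*(k + 1)*(4*k**2 - 2*k + 3)/20.
Get s_k = R·t_k = k**2*(4*k**3 + 2*k**2 + k + 3) with R(k) = B(k−1)f(k)/C(k) = k**2*(4*k**2 - 2*k + 3)/(20*k**3 + 28*k**2 + 27*k + 10).
Δs = 20*k**4 + 48*k**3 + 55*k**2 + 37*k + 10, as required.
Evaluate s at k=7 and k=1: 72520 and 10; difference 72510.

Σ = 72510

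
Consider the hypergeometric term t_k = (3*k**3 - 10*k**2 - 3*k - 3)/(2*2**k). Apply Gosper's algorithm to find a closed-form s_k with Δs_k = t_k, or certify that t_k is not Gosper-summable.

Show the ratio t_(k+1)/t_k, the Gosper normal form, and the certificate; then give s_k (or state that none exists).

s_k = (-3*k**3 + k**2 - 4*k - 3)/2**k

Ratio r(k) = (3*k**3 - k**2 - 14*k - 13)/(2*(3*k**3 - 10*k**2 - 3*k - 3)).
Normal form (A,B,C) = (1/2, 1, k**3 - 10*k**2/3 - k - 1).
Key eq: (1/2)·f(k+1) = (1)·f(k) + (k**3 - 10*k**2/3 - k - 1).
d = 3 from the (0,0,3) case.
Coefficient equations give f(k) = -2*(3*k**3 - k**2 + 4*k + 3)/3.
Then R = B(k−1)f/C = -2*(3*k**3 - k**2 + 4*k + 3)/(3*k**3 - 10*k**2 - 3*k - 3), so s_k = R(k)·t_k = (-3*k**3 + k**2 - 4*k - 3)/2**k.
Check: Δs_k = (3*k**3 - 10*k**2 - 3*k - 3)/(2*2**k). ✓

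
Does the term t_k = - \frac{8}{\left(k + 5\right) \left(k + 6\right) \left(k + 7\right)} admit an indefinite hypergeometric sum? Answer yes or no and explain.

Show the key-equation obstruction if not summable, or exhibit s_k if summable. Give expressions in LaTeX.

r(k) = (k + 5)/(k + 8) after simplifying.
Factor: A=k + 5; B=k + 8; C=1.
f must satisfy (k + 5)·f(k+1) − (k + 7)·f(k) = 1.
Degrees (1,1,0) ⇒ d ≤ 2.
Solve for f: f(k) = k*(k + 11)/60 (degree 2 ≤ 2).
R(k) = B(k−1)·f(k)/C(k) = k*(k + 7)*(k + 11)/60; s_k = R·t_k = 2*k*(-k - 11)/(15*(k + 5)*(k + 6)).
s_(k+1) − s_k = -8/(k**3 + 18*k**2 + 107*k + 210) = t_k.

Yes. s_k = \frac{2 k \left(- k - 11\right)}{15 \left(k + 5\right) \left(k + 6\right)}.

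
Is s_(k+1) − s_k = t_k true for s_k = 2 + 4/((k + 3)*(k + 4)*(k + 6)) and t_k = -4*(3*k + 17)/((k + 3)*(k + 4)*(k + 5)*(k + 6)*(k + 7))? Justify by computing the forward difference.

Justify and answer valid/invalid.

Valid: the claim telescopes to t_k.

s_(k+1) = 2 + 4/((k + 4)*(k + 5)*(k + 7))
s_(k+1) − s_k = 4*(-3*k - 17)/(k**5 + 25*k**4 + 245*k**3 + 1175*k**2 + 2754*k + 2520)
(s_(k+1) − s_k) − t_k = 0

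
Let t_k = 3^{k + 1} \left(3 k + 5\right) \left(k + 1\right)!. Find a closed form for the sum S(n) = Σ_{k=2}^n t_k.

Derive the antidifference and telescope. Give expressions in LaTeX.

S(n) = 9 \cdot 3^{n} \left(n + 2\right)! - 162

t_(k+1)/t_k = 3*(k + 2)*(3*k + 8)/(3*k + 5).
So A=3*k + 6 and B=1, with C=k + 5/3.
f must satisfy (3*k + 6)·f(k+1) − (1)·f(k) = k + 5/3.
From deg A=1, deg B=0, deg C=1: d=0.
Solve for f: f(k) = 1/3 (degree 0 ≤ 0).
So s_k = (B(k−1)f/C)·t_k = (1/(3*k + 5))·t_k = 3**(k + 1)*factorial(k + 1).
s_(k+1) − s_k = 3**(k + 1)*(3*k + 5)*factorial(k + 1) = t_k.
Evaluate: s_(n+1) = 3**(n + 2)*factorial(n + 2); subtract s_(2) = 162 ⇒ S(n) = 9*3**n*factorial(n + 2) - 162.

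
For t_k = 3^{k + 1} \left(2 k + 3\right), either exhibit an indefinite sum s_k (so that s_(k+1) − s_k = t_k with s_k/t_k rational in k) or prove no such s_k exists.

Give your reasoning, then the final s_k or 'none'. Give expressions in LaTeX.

Compute t_(k+1)/t_k: get 3*(2*k + 5)/(2*k + 3).
A = 3, B = 1, C = k + 3/2.
Key eq: (3)·f(k+1) = (1)·f(k) + (k + 3/2).
From deg A=0, deg B=0, deg C=1: d=1.
Solve for f: f(k) = k/2 (degree 1 ≤ 1).
So s_k = (B(k−1)f/C)·t_k = (k/(2*k + 3))·t_k = 3**(k + 1)*k.
Check: Δs_k = 3**(k + 1)*(2*k + 3). ✓

s_k = 3^{k + 1} k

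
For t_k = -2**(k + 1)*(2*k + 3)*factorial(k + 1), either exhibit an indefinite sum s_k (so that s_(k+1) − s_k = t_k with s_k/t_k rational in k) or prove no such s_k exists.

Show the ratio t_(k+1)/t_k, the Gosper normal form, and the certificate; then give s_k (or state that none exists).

Step 1: r(k) = 2*(k + 2)*(2*k + 5)/(2*k + 3).
So A=2*k + 4 and B=1, with C=k + 3/2.
Need (2*k + 4)·f(k+1) − (1)·f(k) = k + 3/2.
deg f ≤ 0 (via 1,0,1).
A polynomial solution: f(k) = 1/2.
Then R = B(k−1)f/C = 1/(2*k + 3), so s_k = R(k)·t_k = -2**(k + 1)*factorial(k + 1).
s_(k+1) − s_k = -2**(k + 1)*(2*k + 3)*factorial(k + 1) = t_k.

s_k = -2**(k + 1)*factorial(k + 1)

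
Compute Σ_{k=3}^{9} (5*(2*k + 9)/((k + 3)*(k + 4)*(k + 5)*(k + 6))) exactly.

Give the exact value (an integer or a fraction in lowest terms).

The ratio is (k + 3)*(2*k + 11)/((k + 7)*(2*k + 9)).
A = k + 3, B = k + 7, C = k + 9/2.
Need (k + 3)·f(k+1) − (k + 6)·f(k) = k + 9/2.
Bound: deg f ≤ 3.
Coefficient equations give f(k) = k*(k + 4)*(k + 8)/30.
So s_k = (B(k−1)f/C)·t_k = (k*(k + 4)*(k + 6)*(k + 8)/(15*(2*k + 9)))·t_k = k*(k + 8)/(3*(k**2 + 8*k + 15)).
Verify: 5*(2*k + 9)/(k**4 + 18*k**3 + 119*k**2 + 342*k + 360) matches t_k.
Telescoping: Σ = s_(10) − s_(3) = 4/13 − (11/48) = 49/624.

Σ = 49/624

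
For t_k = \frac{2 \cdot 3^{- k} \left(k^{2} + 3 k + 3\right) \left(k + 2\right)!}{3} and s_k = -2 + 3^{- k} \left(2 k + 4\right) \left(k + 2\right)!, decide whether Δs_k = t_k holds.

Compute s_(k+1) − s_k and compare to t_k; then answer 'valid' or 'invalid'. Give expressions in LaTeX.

s_(k+1) = 3**(-k - 1)*(2*k + 6)*factorial(k + 3) - 2
s_(k+1) − s_k = 2*(k**2 + 3*k + 3)*factorial(k + 2)/(3*3**k)
(s_(k+1) − s_k) − t_k = 0

Valid: the claim telescopes to t_k.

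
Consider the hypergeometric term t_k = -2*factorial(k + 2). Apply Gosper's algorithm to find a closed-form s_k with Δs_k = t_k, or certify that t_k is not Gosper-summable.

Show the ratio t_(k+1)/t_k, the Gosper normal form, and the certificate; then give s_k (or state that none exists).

Ratio r(k) = k + 3.
A = k + 3, B = 1, C = 1.
f must satisfy (k + 3)·f(k+1) − (1)·f(k) = 1.
Degrees (1,0,0) ⇒ d ≤ -1.
Negative degree bound (-1): no f exists, t_k not Gosper-summable.

none — t_k is not Gosper-summable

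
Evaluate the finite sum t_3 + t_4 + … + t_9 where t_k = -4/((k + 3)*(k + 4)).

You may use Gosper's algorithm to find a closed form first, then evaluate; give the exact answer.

Σ = -14/39

Compute t_(k+1)/t_k: get (k + 3)/(k + 5).
So A=k + 3 and B=k + 5, with C=1.
Set up (k + 3)·f(k+1) − (k + 4)·f(k) − (1) = 0.
deg f ≤ 1 (via 1,1,0).
Solve for f: f(k) = k/3 (degree 1 ≤ 1).
So s_k = (B(k−1)f/C)·t_k = (k*(k + 4)/3)·t_k = -4*k/(3*k + 9).
Δs = -4/(k**2 + 7*k + 12), as required.
Telescoping: Σ = s_(10) − s_(3) = -40/39 − (-2/3) = -14/39.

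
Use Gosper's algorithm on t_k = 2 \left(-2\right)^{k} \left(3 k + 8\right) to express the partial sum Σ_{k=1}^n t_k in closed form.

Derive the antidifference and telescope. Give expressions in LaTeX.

Ratio r(k) = 2*(-3*k - 11)/(3*k + 8).
A = -2, B = 1, C = k + 8/3.
f must satisfy (-2)·f(k+1) − (1)·f(k) = k + 8/3.
From deg A=0, deg B=0, deg C=1: d=1.
A polynomial solution: f(k) = -(k + 2)/3.
R(k) = B(k−1)·f(k)/C(k) = -(k + 2)/(3*k + 8); s_k = R·t_k = (-2)**(k + 1)*(k + 2).
s_(k+1) − s_k = 2*(-2)**k*(3*k + 8) = t_k.
Σ_(k=1)^n t_k = s_(n+1) − s_(1) = ((-2)**(n + 2)*(n + 3)) − (12), i.e. 4*(-2)**n*n + 12*(-2)**n - 12.

S(n) = 4 \left(-2\right)^{n} n + 12 \left(-2\right)^{n} - 12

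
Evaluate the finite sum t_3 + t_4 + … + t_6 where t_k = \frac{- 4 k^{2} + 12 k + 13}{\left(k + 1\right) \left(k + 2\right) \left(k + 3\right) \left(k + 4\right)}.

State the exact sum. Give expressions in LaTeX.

Σ = -1/144

Compute t_(k+1)/t_k: get (4*k**3 - 25*k - 21)/(4*k**3 + 8*k**2 - 73*k - 65).
Normal form (A,B,C) = (k + 1, k + 5, k**2 - 3*k - 13/4).
Solve (k + 1)·f(k+1) − (k + 4)·f(k) = k**2 - 3*k - 13/4.
d = 3 from the (1,1,2) case.
Match coefficients ⇒ f(k) = -k*(k**2 + 14*k + 11)/8.
So s_k = (B(k−1)f/C)·t_k = (-k*(k + 4)*(k**2 + 14*k + 11)/(2*(4*k**2 - 12*k - 13)))·t_k = k*(k**2 + 14*k + 11)/(2*(k + 1)*(k + 2)*(k + 3)).
Check: Δs_k = (-4*k**2 + 12*k + 13)/(k**4 + 10*k**3 + 35*k**2 + 50*k + 24). ✓
Telescoping: Σ = s_(7) − s_(3) = 553/720 − (31/40) = -1/144.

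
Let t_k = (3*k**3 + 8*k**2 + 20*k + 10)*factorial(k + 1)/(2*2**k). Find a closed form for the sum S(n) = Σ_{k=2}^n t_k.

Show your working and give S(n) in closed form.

S(n) = 2**(-n - 1)*(-57*2**n + 3*n**4*factorial(n) + 17*n**3*factorial(n) + 38*n**2*factorial(n) + 40*n*factorial(n) + 16*factorial(n))

t_(k+1)/t_k = (3*k**4 + 23*k**3 + 79*k**2 + 131*k + 82)/(2*(3*k**3 + 8*k**2 + 20*k + 10)).
Take A(k)=k/2 + 1, B(k)=1, C(k)=k**3 + 8*k**2/3 + 20*k/3 + 10/3.
f must satisfy (k/2 + 1)·f(k+1) − (1)·f(k) = k**3 + 8*k**2/3 + 20*k/3 + 10/3.
d = 2 from the (1,0,3) case.
Coefficient equations give f(k) = 2*(3*k**2 + 2*k + 3)/3.
Then R = B(k−1)f/C = 2*(3*k**2 + 2*k + 3)/(3*k**3 + 8*k**2 + 20*k + 10), so s_k = R(k)·t_k = (3*k**2 + 2*k + 3)*factorial(k + 1)/2**k.
Verify: (3*k**3 + 8*k**2 + 20*k + 10)*factorial(k + 1)/(2*2**k) matches t_k.
Σ_(k=2)^n t_k = s_(n+1) − s_(2) = (2**(-n - 1)*(3*n**2 + 8*n + 8)*factorial(n + 2)) − (57/2), i.e. 2**(-n - 1)*(-57*2**n + 3*n**4*factorial(n) + 17*n**3*factorial(n) + 38*n**2*factorial(n) + 40*n*factorial(n) + 16*factorial(n)).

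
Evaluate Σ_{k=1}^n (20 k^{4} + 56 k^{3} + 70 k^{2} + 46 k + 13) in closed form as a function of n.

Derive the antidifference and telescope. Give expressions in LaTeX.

S(n) = n \left(4 n^{4} + 24 n^{3} + 58 n^{2} + 72 n + 47\right)

Step 1: r(k) = (20*k**4 + 136*k**3 + 358*k**2 + 434*k + 205)/(20*k**4 + 56*k**3 + 70*k**2 + 46*k + 13).
Factor: A=1; B=1; C=k**4 + 14*k**3/5 + 7*k**2/2 + 23*k/10 + 13/20.
Key eq: (1)·f(k+1) = (1)·f(k) + (k**4 + 14*k**3/5 + 7*k**2/2 + 23*k/10 + 13/20).
d = 5 from the (0,0,4) case.
A polynomial solution: f(k) = k*(4*k**4 + 4*k**3 + 2*k**2 + 2*k + 1)/20.
R(k) = B(k−1)·f(k)/C(k) = k*(4*k**4 + 4*k**3 + 2*k**2 + 2*k + 1)/(20*k**4 + 56*k**3 + 70*k**2 + 46*k + 13); s_k = R·t_k = k*(4*k**4 + 4*k**3 + 2*k**2 + 2*k + 1).
s_(k+1) − s_k = 20*k**4 + 56*k**3 + 70*k**2 + 46*k + 13 = t_k.
s_(n+1) = 4*n**5 + 24*n**4 + 58*n**3 + 72*n**2 + 47*n + 13 and s_(1) = 13, so S(n) = n*(4*n**4 + 24*n**3 + 58*n**2 + 72*n + 47).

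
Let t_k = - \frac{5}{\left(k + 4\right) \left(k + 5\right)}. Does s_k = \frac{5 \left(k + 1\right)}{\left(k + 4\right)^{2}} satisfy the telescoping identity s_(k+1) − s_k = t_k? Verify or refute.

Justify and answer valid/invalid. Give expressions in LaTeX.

s_(k+1) = 5*(k + 2)/(k + 5)**2
s_(k+1) − s_k = 5*(-k**2 - 3*k + 7)/(k**4 + 18*k**3 + 121*k**2 + 360*k + 400)
(s_(k+1) − s_k) − t_k = 15*(2*k + 9)/(k**4 + 18*k**3 + 121*k**2 + 360*k + 400)

Invalid: residual \frac{15 \left(2 k + 9\right)}{k^{4} + 18 k^{3} + 121 k^{2} + 360 k + 400} ≠ 0.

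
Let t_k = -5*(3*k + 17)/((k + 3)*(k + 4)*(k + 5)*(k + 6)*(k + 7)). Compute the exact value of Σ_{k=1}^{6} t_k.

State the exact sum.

Compute t_(k+1)/t_k: get (k + 3)*(3*k + 20)/((k + 8)*(3*k + 17)).
A = k + 3, B = k + 8, C = k + 17/3.
Key eq: (k + 3)·f(k+1) = (k + 7)·f(k) + (k + 17/3).
Degrees (1,1,1) ⇒ d ≤ 4.
Solving with deg f ≤ 4: f(k) = k*(k + 5)*(k**2 + 13*k + 54)/216.
Certificate R = B(k−1)f/C = k*(k + 5)*(k + 7)*(k**2 + 13*k + 54)/(72*(3*k + 17)) gives s_k = 5*k*(-k**2 - 13*k - 54)/(72*(k**3 + 13*k**2 + 54*k + 72)).
s_(k+1) − s_k = 5*(-3*k - 17)/(k**5 + 25*k**4 + 245*k**3 + 1175*k**2 + 2754*k + 2520) = t_k.
Σ_(k=1)^(6) t_k = s_(7) − s_(1) = -679/10296 − (-17/504) = -129/4004.

Σ = -129/4004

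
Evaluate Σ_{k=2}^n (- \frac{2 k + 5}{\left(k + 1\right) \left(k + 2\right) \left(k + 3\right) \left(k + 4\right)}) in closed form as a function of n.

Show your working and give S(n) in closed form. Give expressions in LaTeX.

S(n) = \frac{- n^{2} - 6 n + 7}{15 \left(n^{2} + 6 n + 8\right)}

Ratio r(k) = (k + 1)*(2*k + 7)/((k + 5)*(2*k + 5)).
Take A(k)=k + 1, B(k)=k + 5, C(k)=k + 5/2.
Set up (k + 1)·f(k+1) − (k + 4)·f(k) − (k + 5/2) = 0.
Degrees (1,1,1) ⇒ d ≤ 3.
Match coefficients ⇒ f(k) = k*(k + 2)*(k + 4)/6.
Get s_k = R·t_k = k*(-k - 4)/(3*(k**2 + 4*k + 3)) with R(k) = B(k−1)f(k)/C(k) = k*(k + 2)*(k + 4)**2/(3*(2*k + 5)).
Verify: (-2*k - 5)/(k**4 + 10*k**3 + 35*k**2 + 50*k + 24) matches t_k.
Σ_(k=2)^n t_k = s_(n+1) − s_(2) = ((-n**2 - 6*n - 5)/(3*(n**2 + 6*n + 8))) − (-4/15), i.e. (-n**2 - 6*n + 7)/(15*(n**2 + 6*n + 8)).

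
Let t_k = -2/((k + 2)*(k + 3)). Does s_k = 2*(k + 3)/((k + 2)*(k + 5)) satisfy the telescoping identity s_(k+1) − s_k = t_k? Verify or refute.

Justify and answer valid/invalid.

Invalid: residual 8*(k + 4)/(k**4 + 16*k**3 + 91*k**2 + 216*k + 180) ≠ 0.

s_(k+1) = 2*(k + 4)/((k + 3)*(k + 6))
s_(k+1) − s_k = 2*(-k**2 - 7*k - 14)/(k**4 + 16*k**3 + 91*k**2 + 216*k + 180)
(s_(k+1) − s_k) − t_k = 8*(k + 4)/(k**4 + 16*k**3 + 91*k**2 + 216*k + 180)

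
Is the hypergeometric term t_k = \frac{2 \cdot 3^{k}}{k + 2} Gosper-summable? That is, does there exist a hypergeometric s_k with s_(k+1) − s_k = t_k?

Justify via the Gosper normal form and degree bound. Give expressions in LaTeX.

No — negative degree bound, so no certificate f.

Ratio r(k) = 3*(k + 2)/(k + 3).
Gosper form: A/B · C(k+1)/C(k) with A=3*k + 6, B=k + 3, C=1.
Key eq: (3*k + 6)·f(k+1) = (k + 2)·f(k) + (1).
Degrees (1,1,0) ⇒ d ≤ -1.
Bound -1 < 0, so the key equation has no polynomial solution.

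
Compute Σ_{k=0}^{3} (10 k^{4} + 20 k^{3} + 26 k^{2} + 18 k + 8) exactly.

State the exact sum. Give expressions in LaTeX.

Σ = 2204

Ratio r(k) = (5*k**4 + 30*k**3 + 73*k**2 + 85*k + 41)/(5*k**4 + 10*k**3 + 13*k**2 + 9*k + 4).
So A=1 and B=1, with C=k**4 + 2*k**3 + 13*k**2/5 + 9*k/5 + 4/5.
Need (1)·f(k+1) − (1)·f(k) = k**4 + 2*k**3 + 13*k**2/5 + 9*k/5 + 4/5.
deg f ≤ 5 (via 0,0,4).
A polynomial solution: f(k) = k*(2*k**4 + 2*k**2 + k + 3)/10.
Get s_k = R·t_k = k*(2*k**4 + 2*k**2 + k + 3) with R(k) = B(k−1)f(k)/C(k) = k*(2*k**4 + 2*k**2 + k + 3)/(2*(5*k**4 + 10*k**3 + 13*k**2 + 9*k + 4)).
s_(k+1) − s_k = 10*k**4 + 20*k**3 + 26*k**2 + 18*k + 8 = t_k.
Σ_(k=0)^(3) t_k = s_(4) − s_(0) = 2204 − (0) = 2204.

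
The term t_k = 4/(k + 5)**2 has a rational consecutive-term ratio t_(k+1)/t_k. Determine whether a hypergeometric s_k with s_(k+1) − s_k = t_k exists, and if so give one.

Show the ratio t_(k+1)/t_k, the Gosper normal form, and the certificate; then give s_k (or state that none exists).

Ratio r(k) = (k + 5)**2/(k + 6)**2.
Normal form (A,B,C) = (k**2 + 10*k + 25, k**2 + 12*k + 36, 1).
Set up (k**2 + 10*k + 25)·f(k+1) − (k**2 + 10*k + 25)·f(k) − (1) = 0.
Bound: deg f ≤ 0.
Write f(k) = c0. Then LHS − RHS = -1, requiring -1 = 0: contradictory. No certificate.

no hypergeometric antidifference exists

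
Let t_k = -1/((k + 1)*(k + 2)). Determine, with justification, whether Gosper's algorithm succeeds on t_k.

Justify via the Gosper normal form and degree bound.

Yes. s_k = -k/(k + 1).

r(k) = (k + 1)/(k + 3) after simplifying.
Normal form (A,B,C) = (k + 1, k + 3, 1).
Set up (k + 1)·f(k+1) − (k + 2)·f(k) − (1) = 0.
Degrees (1,1,0) ⇒ d ≤ 1.
A polynomial solution: f(k) = k.
Get s_k = R·t_k = -k/(k + 1) with R(k) = B(k−1)f(k)/C(k) = k*(k + 2).
Verify: -1/(k**2 + 3*k + 2) matches t_k.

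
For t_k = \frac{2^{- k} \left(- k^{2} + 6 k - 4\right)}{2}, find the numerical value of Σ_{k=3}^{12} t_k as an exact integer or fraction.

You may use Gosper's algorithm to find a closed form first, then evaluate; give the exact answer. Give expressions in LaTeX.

Σ = 1083/4096

The ratio is (k**2 - 4*k - 1)/(2*(k**2 - 6*k + 4)).
Gosper form: A/B · C(k+1)/C(k) with A=1/2, B=1, C=k**2 - 6*k + 4.
Need (1/2)·f(k+1) − (1)·f(k) = k**2 - 6*k + 4.
Degrees (0,0,2) ⇒ d ≤ 2.
Solve for f: f(k) = -2*(k**2 - 4*k + 1) (degree 2 ≤ 2).
Then R = B(k−1)f/C = -2*(k**2 - 4*k + 1)/(k**2 - 6*k + 4), so s_k = R(k)·t_k = (k**2 - 4*k + 1)/2**k.
Δs = (-k**2 + 6*k - 4)/(2*2**k), as required.
Σ_(k=3)^(12) t_k = s_(13) − s_(3) = 59/4096 − (-1/4) = 1083/4096.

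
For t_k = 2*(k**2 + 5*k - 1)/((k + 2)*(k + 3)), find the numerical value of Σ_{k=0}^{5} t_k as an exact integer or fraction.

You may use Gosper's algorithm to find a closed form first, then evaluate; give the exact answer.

Σ = 27/4

The ratio is (k + 2)*(5*k + (k + 1)**2 + 4)/((k + 4)*(k**2 + 5*k - 1)).
A = k + 2, B = k + 4, C = k**2 + 5*k - 1.
f must satisfy (k + 2)·f(k+1) − (k + 3)·f(k) = k**2 + 5*k - 1.
d = 2 from the (1,1,2) case.
Coefficient equations give f(k) = k*(2*k - 3)/2.
Then R = B(k−1)f/C = k*(k + 3)*(2*k - 3)/(2*(k**2 + 5*k - 1)), so s_k = R(k)·t_k = k*(2*k - 3)/(k + 2).
s_(k+1) − s_k = 2*(k**2 + 5*k - 1)/(k**2 + 5*k + 6) = t_k.
Σ_(k=0)^(5) t_k = s_(6) − s_(0) = 27/4 − (0) = 27/4.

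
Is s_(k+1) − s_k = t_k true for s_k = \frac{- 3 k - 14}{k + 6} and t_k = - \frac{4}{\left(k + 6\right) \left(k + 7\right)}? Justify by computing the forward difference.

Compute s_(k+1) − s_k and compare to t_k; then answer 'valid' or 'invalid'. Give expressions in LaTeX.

Valid — Δs_k = t_k.

s_(k+1) = (-3*k - 17)/(k + 7)
s_(k+1) − s_k = -4/(k**2 + 13*k + 42)
(s_(k+1) − s_k) − t_k = 0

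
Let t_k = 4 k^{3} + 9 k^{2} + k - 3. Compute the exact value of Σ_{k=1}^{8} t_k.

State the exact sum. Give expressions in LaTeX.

Σ = 7032

r(k) = (4*k**3 + 21*k**2 + 31*k + 11)/(4*k**3 + 9*k**2 + k - 3) after simplifying.
Factor: A=1; B=1; C=k**3 + 9*k**2/4 + k/4 - 3/4.
Need (1)·f(k+1) − (1)·f(k) = k**3 + 9*k**2/4 + k/4 - 3/4.
Bound: deg f ≤ 4.
Coefficient equations give f(k) = k*(k + 2)*(k**2 - k - 1)/4.
Certificate R = B(k−1)f/C = k*(k + 2)*(k**2 - k - 1)/(4*k**3 + 9*k**2 + k - 3) gives s_k = k*(k**3 + k**2 - 3*k - 2).
s_(k+1) − s_k = 4*k**3 + 9*k**2 + k - 3 = t_k.
Sum = s_(9) − s_(1); s_(9) = 7029, s_(1) = -3 ⇒ 7032.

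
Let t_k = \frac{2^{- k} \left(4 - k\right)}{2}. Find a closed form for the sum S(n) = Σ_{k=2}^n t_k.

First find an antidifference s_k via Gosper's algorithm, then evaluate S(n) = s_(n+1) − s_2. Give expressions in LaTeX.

The ratio is (k - 3)/(2*(k - 4)).
So A=1/2 and B=1, with C=k - 4.
f must satisfy (1/2)·f(k+1) − (1)·f(k) = k - 4.
From deg A=0, deg B=0, deg C=1: d=1.
A polynomial solution: f(k) = -2*(k - 3).
R(k) = B(k−1)·f(k)/C(k) = -2*(k - 3)/(k - 4); s_k = R·t_k = (k - 3)/2**k.
Check: Δs_k = (4 - k)/(2*2**k). ✓
Σ_(k=2)^n t_k = s_(n+1) − s_(2) = (2**(-n - 1)*(n - 2)) − (-1/4), i.e. 2**(-n - 2)*(2**n + 2*n - 4).

S(n) = 2^{- n - 2} \left(2^{n} + 2 n - 4\right)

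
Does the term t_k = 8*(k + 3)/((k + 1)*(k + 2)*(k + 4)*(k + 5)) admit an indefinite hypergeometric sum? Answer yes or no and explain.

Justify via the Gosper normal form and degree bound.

Step 1: r(k) = (k + 1)*(k + 4)**2/((k + 3)**2*(k + 6)).
Factor: A=k + 1; B=k + 6; C=k**2 + 6*k + 9.
Need (k + 1)·f(k+1) − (k + 5)·f(k) = k**2 + 6*k + 9.
From deg A=1, deg B=1, deg C=2: d=4.
Solving with deg f ≤ 4: f(k) = k*(k + 2)*(k + 3)*(k + 5)/8.
Then R = B(k−1)f/C = k*(k + 2)*(k + 5)**2/(8*(k + 3)), so s_k = R(k)·t_k = k*(k + 5)/(k**2 + 5*k + 4).
s_(k+1) − s_k = 8*(k + 3)/(k**4 + 12*k**3 + 49*k**2 + 78*k + 40) = t_k.

Yes. s_k = k*(k + 5)/(k**2 + 5*k + 4).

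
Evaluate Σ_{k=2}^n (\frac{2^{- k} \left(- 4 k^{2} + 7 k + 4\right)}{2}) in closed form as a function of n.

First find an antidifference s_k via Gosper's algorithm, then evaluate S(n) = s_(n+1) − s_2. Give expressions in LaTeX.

S(n) = 2^{- n - 2} \left(- 19 \cdot 2^{n} + 8 n^{2} + 18 n + 12\right)

Compute t_(k+1)/t_k: get (4*k**2 + k - 7)/(2*(4*k**2 - 7*k - 4)).
Factor: A=1/2; B=1; C=k**2 - 7*k/4 - 1.
Key eq: (1/2)·f(k+1) = (1)·f(k) + (k**2 - 7*k/4 - 1).
Degrees (0,0,2) ⇒ d ≤ 2.
Coefficient equations give f(k) = -(4*k**2 + k + 1)/2.
Then R = B(k−1)f/C = -2*(4*k**2 + k + 1)/(4*k**2 - 7*k - 4), so s_k = R(k)·t_k = (4*k**2 + k + 1)/2**k.
Verify: (-4*k**2 + 7*k + 4)/(2*2**k) matches t_k.
s_(n+1) = 2**(-n - 1)*(4*n**2 + 9*n + 6) and s_(2) = 19/4, so S(n) = 2**(-n - 2)*(-19*2**n + 8*n**2 + 18*n + 12).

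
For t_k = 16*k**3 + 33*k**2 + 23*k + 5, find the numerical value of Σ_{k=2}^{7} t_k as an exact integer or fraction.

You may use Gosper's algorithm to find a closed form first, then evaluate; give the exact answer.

Σ = 17766

t_(k+1)/t_k = (16*k**3 + 81*k**2 + 137*k + 77)/(16*k**3 + 33*k**2 + 23*k + 5).
Factor: A=1; B=1; C=k**3 + 33*k**2/16 + 23*k/16 + 5/16.
Key eq: (1)·f(k+1) = (1)·f(k) + (k**3 + 33*k**2/16 + 23*k/16 + 5/16).
Bound: deg f ≤ 4.
A polynomial solution: f(k) = k*(4*k**3 + 3*k**2 - k - 1)/16.
Certificate R = B(k−1)f/C = k*(4*k**3 + 3*k**2 - k - 1)/(16*k**3 + 33*k**2 + 23*k + 5) gives s_k = k*(4*k**3 + 3*k**2 - k - 1).
Check: Δs_k = 16*k**3 + 33*k**2 + 23*k + 5. ✓
Evaluate s at k=8 and k=2: 17848 and 82; difference 17766.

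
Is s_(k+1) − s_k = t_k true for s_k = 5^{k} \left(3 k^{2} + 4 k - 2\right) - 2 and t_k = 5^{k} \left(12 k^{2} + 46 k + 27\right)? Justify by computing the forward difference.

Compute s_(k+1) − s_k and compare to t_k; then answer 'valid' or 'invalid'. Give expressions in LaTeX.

Valid: the claim telescopes to t_k.

s_(k+1) = 5**(k + 1)*(4*k + 3*(k + 1)**2 + 2) - 2
s_(k+1) − s_k = 5**k*(12*k**2 + 46*k + 27)
(s_(k+1) − s_k) − t_k = 0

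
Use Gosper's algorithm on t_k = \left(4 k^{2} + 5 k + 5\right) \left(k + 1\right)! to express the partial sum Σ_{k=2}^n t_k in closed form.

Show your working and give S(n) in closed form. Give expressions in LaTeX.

t_(k+1)/t_k = (k + 2)*(5*k + 4*(k + 1)**2 + 10)/(4*k**2 + 5*k + 5).
A = k + 2, B = 1, C = k**2 + 5*k/4 + 5/4.
Solve (k + 2)·f(k+1) − (1)·f(k) = k**2 + 5*k/4 + 5/4.
Bound: deg f ≤ 1.
Solving with deg f ≤ 1: f(k) = (4*k - 3)/4.
Get s_k = R·t_k = (4*k - 3)*factorial(k + 1) with R(k) = B(k−1)f(k)/C(k) = (4*k - 3)/(4*k**2 + 5*k + 5).
Δs = (4*k**2 + 5*k + 5)*factorial(k + 1), as required.
Telescope: S(n) = s_(n+1) − s_(2) = (4*n + 1)*factorial(n + 2) − (30) = 4*n*factorial(n + 2) + factorial(n + 2) - 30.

S(n) = 4 n \left(n + 2\right)! + \left(n + 2\right)! - 30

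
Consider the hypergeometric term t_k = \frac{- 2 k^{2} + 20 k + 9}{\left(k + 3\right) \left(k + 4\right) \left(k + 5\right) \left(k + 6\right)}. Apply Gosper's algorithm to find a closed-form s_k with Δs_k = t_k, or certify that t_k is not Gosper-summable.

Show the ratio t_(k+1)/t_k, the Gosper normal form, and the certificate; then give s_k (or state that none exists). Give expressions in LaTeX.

r(k) = (k + 3)*(20*k - 2*(k + 1)**2 + 29)/((k + 7)*(-2*k**2 + 20*k + 9)) after simplifying.
Factor: A=k + 3; B=k + 7; C=k**2 - 10*k - 9/2.
Set up (k + 3)·f(k+1) − (k + 6)·f(k) − (k**2 - 10*k - 9/2) = 0.
Bound: deg f ≤ 3.
A polynomial solution: f(k) = -k*(k**2 + 42*k + 2)/30.
Then R = B(k−1)f/C = -k*(k + 6)*(k**2 + 42*k + 2)/(15*(2*k**2 - 20*k - 9)), so s_k = R(k)·t_k = k*(k**2 + 42*k + 2)/(15*(k + 3)*(k + 4)*(k + 5)).
Verify: (-2*k**2 + 20*k + 9)/(k**4 + 18*k**3 + 119*k**2 + 342*k + 360) matches t_k.

s_k = \frac{k \left(k^{2} + 42 k + 2\right)}{15 \left(k + 3\right) \left(k + 4\right) \left(k + 5\right)}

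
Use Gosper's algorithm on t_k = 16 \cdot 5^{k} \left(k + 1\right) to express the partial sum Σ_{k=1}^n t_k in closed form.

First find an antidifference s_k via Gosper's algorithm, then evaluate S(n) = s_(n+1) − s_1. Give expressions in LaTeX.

t_(k+1)/t_k = 5*(k + 2)/(k + 1).
A = 5, B = 1, C = k + 1.
Key eq: (5)·f(k+1) = (1)·f(k) + (k + 1).
Bound: deg f ≤ 1.
Solve for f: f(k) = (4*k - 1)/16 (degree 1 ≤ 1).
R(k) = B(k−1)·f(k)/C(k) = (4*k - 1)/(16*(k + 1)); s_k = R·t_k = 5**k*(4*k - 1).
Δs = 16*5**k*(k + 1), as required.
Σ_(k=1)^n t_k = s_(n+1) − s_(1) = (5**(n + 1)*(4*n + 3)) − (15), i.e. 20*5**n*n + 15*5**n - 15.

S(n) = 20 \cdot 5^{n} n + 15 \cdot 5^{n} - 15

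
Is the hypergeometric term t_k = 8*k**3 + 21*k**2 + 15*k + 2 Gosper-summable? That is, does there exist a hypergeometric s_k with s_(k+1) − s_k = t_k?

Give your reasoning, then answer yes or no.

Yes. s_k = k*(2*k**3 + 3*k**2 - k - 2).

The ratio is (8*k**3 + 45*k**2 + 81*k + 46)/(8*k**3 + 21*k**2 + 15*k + 2).
Normal form (A,B,C) = (1, 1, k**3 + 21*k**2/8 + 15*k/8 + 1/4).
f must satisfy (1)·f(k+1) − (1)·f(k) = k**3 + 21*k**2/8 + 15*k/8 + 1/4.
deg f ≤ 4 (via 0,0,3).
Solve for f: f(k) = k*(k + 1)*(2*k**2 + k - 2)/8 (degree 4 ≤ 4).
Certificate R = B(k−1)f/C = k*(2*k**2 + k - 2)/(8*k**2 + 13*k + 2) gives s_k = k*(2*k**3 + 3*k**2 - k - 2).
s_(k+1) − s_k = 8*k**3 + 21*k**2 + 15*k + 2 = t_k.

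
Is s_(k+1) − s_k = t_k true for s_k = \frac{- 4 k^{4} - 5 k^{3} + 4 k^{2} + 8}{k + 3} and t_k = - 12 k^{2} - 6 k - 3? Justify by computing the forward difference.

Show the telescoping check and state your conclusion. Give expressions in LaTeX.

Invalid: residual \frac{8 k^{3} + 45 k^{2} + 19 k + 13}{k^{2} + 7 k + 12} ≠ 0.

s_(k+1) = (-4*k**4 - 21*k**3 - 35*k**2 - 23*k + 3)/(k + 4)
s_(k+1) − s_k = (-12*k**4 - 82*k**3 - 144*k**2 - 74*k - 23)/(k**2 + 7*k + 12)
(s_(k+1) − s_k) − t_k = (8*k**3 + 45*k**2 + 19*k + 13)/(k**2 + 7*k + 12)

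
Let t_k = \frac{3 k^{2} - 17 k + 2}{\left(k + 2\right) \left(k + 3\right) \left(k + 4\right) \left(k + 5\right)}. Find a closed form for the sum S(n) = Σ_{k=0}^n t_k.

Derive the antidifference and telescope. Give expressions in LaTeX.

The ratio is (3*k**3 - 5*k**2 - 34*k - 24)/(3*k**3 + k**2 - 100*k + 12).
A = k + 2, B = k + 6, C = k**2 - 17*k/3 + 2/3.
Need (k + 2)·f(k+1) − (k + 5)·f(k) = k**2 - 17*k/3 + 2/3.
From deg A=1, deg B=1, deg C=2: d=3.
Match coefficients ⇒ f(k) = k*(k**2 - 27*k + 38)/36.
So s_k = (B(k−1)f/C)·t_k = (k*(k + 5)*(k**2 - 27*k + 38)/(12*(3*k**2 - 17*k + 2)))·t_k = k*(k**2 - 27*k + 38)/(12*(k + 2)*(k + 3)*(k + 4)).
Verify: (3*k**2 - 17*k + 2)/(k**4 + 14*k**3 + 71*k**2 + 154*k + 120) matches t_k.
Σ_(k=0)^n t_k = s_(n+1) − s_(0) = ((n**3 - 24*n**2 - 13*n + 12)/(12*(n**3 + 12*n**2 + 47*n + 60))) − (0), i.e. (n**3 - 24*n**2 - 13*n + 12)/(12*(n**3 + 12*n**2 + 47*n + 60)).

S(n) = \frac{n^{3} - 24 n^{2} - 13 n + 12}{12 \left(n^{3} + 12 n^{2} + 47 n + 60\right)}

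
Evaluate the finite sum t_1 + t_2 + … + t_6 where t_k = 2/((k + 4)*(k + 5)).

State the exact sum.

r(k) = (k + 4)/(k + 6) after simplifying.
A = k + 4, B = k + 6, C = 1.
Solve (k + 4)·f(k+1) − (k + 5)·f(k) = 1.
Bound: deg f ≤ 1.
Solve for f: f(k) = k/4 (degree 1 ≤ 1).
Certificate R = B(k−1)f/C = k*(k + 5)/4 gives s_k = k/(2*(k + 4)).
Verify: 2/(k**2 + 9*k + 20) matches t_k.
Σ_(k=1)^(6) t_k = s_(7) − s_(1) = 7/22 − (1/10) = 12/55.

Σ = 12/55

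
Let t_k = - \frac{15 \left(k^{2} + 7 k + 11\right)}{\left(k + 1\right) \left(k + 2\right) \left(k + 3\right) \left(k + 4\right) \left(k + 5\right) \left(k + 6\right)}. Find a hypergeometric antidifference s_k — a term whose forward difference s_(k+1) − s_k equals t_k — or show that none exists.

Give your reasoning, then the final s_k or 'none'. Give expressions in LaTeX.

s_k = \frac{k \left(- k^{2} - 9 k - 23\right)}{3 \left(k^{3} + 9 k^{2} + 23 k + 15\right)}

r(k) = (k + 1)*(7*k + (k + 1)**2 + 18)/((k + 7)*(k**2 + 7*k + 11)) after simplifying.
Factor: A=k + 1; B=k + 7; C=k**2 + 7*k + 11.
Solve (k + 1)·f(k+1) − (k + 6)·f(k) = k**2 + 7*k + 11.
d = 5 from the (1,1,2) case.
A polynomial solution: f(k) = k*(k + 2)*(k + 4)*(k**2 + 9*k + 23)/45.
Then R = B(k−1)f/C = k*(k + 2)*(k + 4)*(k + 6)*(k**2 + 9*k + 23)/(45*(k**2 + 7*k + 11)), so s_k = R(k)·t_k = k*(-k**2 - 9*k - 23)/(3*(k**3 + 9*k**2 + 23*k + 15)).
s_(k+1) − s_k = 15*(-k**2 - 7*k - 11)/(k**6 + 21*k**5 + 175*k**4 + 735*k**3 + 1624*k**2 + 1764*k + 720) = t_k.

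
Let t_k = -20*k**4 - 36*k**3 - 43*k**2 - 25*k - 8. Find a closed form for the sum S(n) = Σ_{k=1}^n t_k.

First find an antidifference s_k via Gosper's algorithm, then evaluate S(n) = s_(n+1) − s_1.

S(n) = n*(-4*n**4 - 19*n**3 - 39*n**2 - 43*n - 27)

The ratio is (20*k**4 + 116*k**3 + 271*k**2 + 299*k + 132)/(20*k**4 + 36*k**3 + 43*k**2 + 25*k + 8).
Gosper form: A/B · C(k+1)/C(k) with A=1, B=1, C=k**4 + 9*k**3/5 + 43*k**2/20 + 5*k/4 + 2/5.
Key eq: (1)·f(k+1) = (1)·f(k) + (k**4 + 9*k**3/5 + 43*k**2/20 + 5*k/4 + 2/5).
Bound: deg f ≤ 5.
Solving with deg f ≤ 5: f(k) = k*(4*k**4 - k**3 + 3*k**2 + 2)/20.
Get s_k = R·t_k = k*(-4*k**4 + k**3 - 3*k**2 - 2) with R(k) = B(k−1)f(k)/C(k) = k*(4*k**4 - k**3 + 3*k**2 + 2)/(20*k**4 + 36*k**3 + 43*k**2 + 25*k + 8).
Δs = -20*k**4 - 36*k**3 - 43*k**2 - 25*k - 8, as required.
Telescope: S(n) = s_(n+1) − s_(1) = -4*n**5 - 19*n**4 - 39*n**3 - 43*n**2 - 27*n - 8 − (-8) = n*(-4*n**4 - 19*n**3 - 39*n**2 - 43*n - 27).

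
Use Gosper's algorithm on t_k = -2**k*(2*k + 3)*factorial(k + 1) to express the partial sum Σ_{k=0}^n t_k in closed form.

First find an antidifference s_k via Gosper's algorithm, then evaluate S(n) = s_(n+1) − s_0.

S(n) = -2*2**n*factorial(n + 2) + 1

Step 1: r(k) = 2*(k + 2)*(2*k + 5)/(2*k + 3).
Normal form (A,B,C) = (2*k + 4, 1, k + 3/2).
Set up (2*k + 4)·f(k+1) − (1)·f(k) − (k + 3/2) = 0.
Degrees (1,0,1) ⇒ d ≤ 0.
Solve for f: f(k) = 1/2 (degree 0 ≤ 0).
Get s_k = R·t_k = -2**k*factorial(k + 1) with R(k) = B(k−1)f(k)/C(k) = 1/(2*k + 3).
Check: Δs_k = -2**k*(2*k + 3)*factorial(k + 1). ✓
Σ_(k=0)^n t_k = s_(n+1) − s_(0) = (-2**(n + 1)*factorial(n + 2)) − (-1), i.e. -2*2**n*factorial(n + 2) + 1.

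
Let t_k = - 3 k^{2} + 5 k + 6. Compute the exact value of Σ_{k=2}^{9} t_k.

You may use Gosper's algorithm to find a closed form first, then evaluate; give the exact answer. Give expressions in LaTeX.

Σ = -584

The ratio is (3*k**2 + k - 8)/(3*k**2 - 5*k - 6).
Gosper form: A/B · C(k+1)/C(k) with A=1, B=1, C=k**2 - 5*k/3 - 2.
Solve (1)·f(k+1) − (1)·f(k) = k**2 - 5*k/3 - 2.
Bound: deg f ≤ 3.
Coefficient equations give f(k) = k*(k**2 - 4*k - 3)/3.
So s_k = (B(k−1)f/C)·t_k = (k*(k**2 - 4*k - 3)/(3*k**2 - 5*k - 6))·t_k = k*(-k**2 + 4*k + 3).
Verify: -3*k**2 + 5*k + 6 matches t_k.
Telescoping: Σ = s_(10) − s_(2) = -570 − (14) = -584.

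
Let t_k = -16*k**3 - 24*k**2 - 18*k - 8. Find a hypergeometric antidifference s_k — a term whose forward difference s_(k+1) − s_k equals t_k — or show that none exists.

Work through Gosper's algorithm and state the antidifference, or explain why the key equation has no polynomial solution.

s_k = k*(-4*k**3 - k - 3)

Step 1: r(k) = (8*k**3 + 36*k**2 + 57*k + 33)/(8*k**3 + 12*k**2 + 9*k + 4).
A = 1, B = 1, C = k**3 + 3*k**2/2 + 9*k/8 + 1/2.
Solve (1)·f(k+1) − (1)·f(k) = k**3 + 3*k**2/2 + 9*k/8 + 1/2.
d = 4 from the (0,0,3) case.
Solve for f: f(k) = k*(4*k**3 + k + 3)/16 (degree 4 ≤ 4).
R(k) = B(k−1)·f(k)/C(k) = k*(4*k**3 + k + 3)/(2*(8*k**3 + 12*k**2 + 9*k + 4)); s_k = R·t_k = k*(-4*k**3 - k - 3).
Check: Δs_k = -16*k**3 - 24*k**2 - 18*k - 8. ✓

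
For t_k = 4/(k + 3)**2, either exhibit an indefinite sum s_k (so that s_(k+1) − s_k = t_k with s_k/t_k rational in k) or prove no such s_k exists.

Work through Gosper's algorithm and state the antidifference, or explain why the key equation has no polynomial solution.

t_(k+1)/t_k = (k + 3)**2/(k + 4)**2.
So A=k**2 + 6*k + 9 and B=k**2 + 8*k + 16, with C=1.
Need (k**2 + 6*k + 9)·f(k+1) − (k**2 + 6*k + 9)·f(k) = 1.
deg f ≤ 0 (via 2,2,0).
Put f(k) = c0: A·f(k+1) − B(k−1)·f(k) − C = -1; need -1 = 0 — inconsistent ⇒ no f, not summable.

no hypergeometric antidifference exists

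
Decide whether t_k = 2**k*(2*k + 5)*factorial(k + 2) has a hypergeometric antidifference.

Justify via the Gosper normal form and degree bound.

Step 1: r(k) = 2*(k + 3)*(2*k + 7)/(2*k + 5).
Normal form (A,B,C) = (2*k + 6, 1, k + 5/2).
Key eq: (2*k + 6)·f(k+1) = (1)·f(k) + (k + 5/2).
Degrees (1,0,1) ⇒ d ≤ 0.
A polynomial solution: f(k) = 1/2.
Certificate R = B(k−1)f/C = 1/(2*k + 5) gives s_k = 2**k*factorial(k + 2).
Δs = 2**k*(2*k + 5)*factorial(k + 2), as required.

Yes. s_k = 2**k*factorial(k + 2).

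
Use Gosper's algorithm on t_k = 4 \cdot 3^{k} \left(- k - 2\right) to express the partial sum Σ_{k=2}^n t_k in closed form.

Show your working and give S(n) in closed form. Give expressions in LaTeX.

Ratio r(k) = 3*(k + 3)/(k + 2).
Factor: A=3; B=1; C=k + 2.
Need (3)·f(k+1) − (1)·f(k) = k + 2.
d = 1 from the (0,0,1) case.
Coefficient equations give f(k) = (2*k + 1)/4.
R(k) = B(k−1)·f(k)/C(k) = (2*k + 1)/(4*(k + 2)); s_k = R·t_k = 3**k*(-2*k - 1).
Δs = 4*3**k*(-k - 2), as required.
s_(n+1) = 3**(n + 1)*(-2*n - 3) and s_(2) = -45, so S(n) = -6*3**n*n - 9*3**n + 45.

S(n) = - 6 \cdot 3^{n} n - 9 \cdot 3^{n} + 45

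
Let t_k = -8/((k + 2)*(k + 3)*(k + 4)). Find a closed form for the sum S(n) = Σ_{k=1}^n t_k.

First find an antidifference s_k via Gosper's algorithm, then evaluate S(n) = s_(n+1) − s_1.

S(n) = n*(-n - 7)/(3*(n**2 + 7*n + 12))

Compute t_(k+1)/t_k: get (k + 2)/(k + 5).
Take A(k)=k + 2, B(k)=k + 5, C(k)=1.
f must satisfy (k + 2)·f(k+1) − (k + 4)·f(k) = 1.
d = 2 from the (1,1,0) case.
Solving with deg f ≤ 2: f(k) = k*(k + 5)/12.
Then R = B(k−1)f/C = k*(k + 4)*(k + 5)/12, so s_k = R(k)·t_k = 2*k*(-k - 5)/(3*(k + 2)*(k + 3)).
s_(k+1) − s_k = -8/(k**3 + 9*k**2 + 26*k + 24) = t_k.
Σ_(k=1)^n t_k = s_(n+1) − s_(1) = (2*(-n**2 - 7*n - 6)/(3*(n**2 + 7*n + 12))) − (-1/3), i.e. n*(-n - 7)/(3*(n**2 + 7*n + 12)).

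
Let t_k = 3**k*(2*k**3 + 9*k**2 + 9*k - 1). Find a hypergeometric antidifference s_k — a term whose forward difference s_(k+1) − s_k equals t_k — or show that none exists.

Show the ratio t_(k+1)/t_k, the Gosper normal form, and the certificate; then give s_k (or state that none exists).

Compute t_(k+1)/t_k: get 3*(2*k**3 + 15*k**2 + 33*k + 19)/(2*k**3 + 9*k**2 + 9*k - 1).
A = 3, B = 1, C = k**3 + 9*k**2/2 + 9*k/2 - 1/2.
f must satisfy (3)·f(k+1) − (1)·f(k) = k**3 + 9*k**2/2 + 9*k/2 - 1/2.
deg f ≤ 3 (via 0,0,3).
Coefficient equations give f(k) = (k**3 - 2)/2.
R(k) = B(k−1)·f(k)/C(k) = (k**3 - 2)/(2*k**3 + 9*k**2 + 9*k - 1); s_k = R·t_k = 3**k*(k**3 - 2).
Δs = 3**k*(-k**3 + 3*(k + 1)**3 - 4), as required.

s_k = 3**k*(k**3 - 2)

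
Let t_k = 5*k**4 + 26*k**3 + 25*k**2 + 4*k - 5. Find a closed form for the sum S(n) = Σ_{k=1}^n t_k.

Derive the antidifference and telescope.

r(k) = (5*k**4 + 46*k**3 + 133*k**2 + 152*k + 55)/(5*k**4 + 26*k**3 + 25*k**2 + 4*k - 5) after simplifying.
Factor: A=1; B=1; C=k**4 + 26*k**3/5 + 5*k**2 + 4*k/5 - 1.
Need (1)·f(k+1) − (1)·f(k) = k**4 + 26*k**3/5 + 5*k**2 + 4*k/5 - 1.
Bound: deg f ≤ 5.
Solving with deg f ≤ 5: f(k) = k*(k**4 + 4*k**3 - 3*k**2 - 4*k - 3)/5.
Certificate R = B(k−1)f/C = k*(k**4 + 4*k**3 - 3*k**2 - 4*k - 3)/(5*k**4 + 26*k**3 + 25*k**2 + 4*k - 5) gives s_k = k*(k**4 + 4*k**3 - 3*k**2 - 4*k - 3).
s_(k+1) − s_k = 5*k**4 + 26*k**3 + 25*k**2 + 4*k - 5 = t_k.
s_(n+1) = n**5 + 9*n**4 + 23*n**3 + 21*n**2 + n - 5 and s_(1) = -5, so S(n) = n*(n**4 + 9*n**3 + 23*n**2 + 21*n + 1).

S(n) = n*(n**4 + 9*n**3 + 23*n**2 + 21*n + 1)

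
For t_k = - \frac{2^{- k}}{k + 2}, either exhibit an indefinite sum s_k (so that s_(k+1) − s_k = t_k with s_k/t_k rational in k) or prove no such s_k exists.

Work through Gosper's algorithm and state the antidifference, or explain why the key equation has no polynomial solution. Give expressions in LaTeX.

Ratio r(k) = (k + 2)/(2*(k + 3)).
A = k/2 + 1, B = k + 3, C = 1.
f must satisfy (k/2 + 1)·f(k+1) − (k + 2)·f(k) = 1.
Bound: deg f ≤ -1.
deg f ≤ -1 is impossible — no certificate.

none — t_k is not Gosper-summable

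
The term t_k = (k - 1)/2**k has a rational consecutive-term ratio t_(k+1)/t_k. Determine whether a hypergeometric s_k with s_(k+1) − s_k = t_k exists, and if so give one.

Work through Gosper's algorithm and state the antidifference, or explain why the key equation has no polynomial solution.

t_(k+1)/t_k = k/(2*(k - 1)).
Gosper form: A/B · C(k+1)/C(k) with A=1/2, B=1, C=k - 1.
Key eq: (1/2)·f(k+1) = (1)·f(k) + (k - 1).
Degrees (0,0,1) ⇒ d ≤ 1.
Match coefficients ⇒ f(k) = -2*k.
Certificate R = B(k−1)f/C = -2*k/(k - 1) gives s_k = -2**(1 - k)*k.
Check: Δs_k = (k - 1)/2**k. ✓

s_k = -2**(1 - k)*k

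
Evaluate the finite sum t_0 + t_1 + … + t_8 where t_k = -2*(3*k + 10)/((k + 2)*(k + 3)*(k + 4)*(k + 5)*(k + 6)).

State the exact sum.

Σ = -981/20020

t_(k+1)/t_k = (k + 2)*(3*k + 13)/((k + 7)*(3*k + 10)).
Factor: A=k + 2; B=k + 7; C=k + 10/3.
Solve (k + 2)·f(k+1) − (k + 6)·f(k) = k + 10/3.
d = 4 from the (1,1,1) case.
Solve for f: f(k) = k*(k + 3)*(k**2 + 11*k + 38)/120 (degree 4 ≤ 4).
So s_k = (B(k−1)f/C)·t_k = (k*(k + 3)*(k + 6)*(k**2 + 11*k + 38)/(40*(3*k + 10)))·t_k = k*(-k**2 - 11*k - 38)/(20*(k**3 + 11*k**2 + 38*k + 40)).
Δs = 2*(-3*k - 10)/(k**5 + 20*k**4 + 155*k**3 + 580*k**2 + 1044*k + 720), as required.
Evaluate s at k=9 and k=0: -981/20020 and 0; difference -981/20020.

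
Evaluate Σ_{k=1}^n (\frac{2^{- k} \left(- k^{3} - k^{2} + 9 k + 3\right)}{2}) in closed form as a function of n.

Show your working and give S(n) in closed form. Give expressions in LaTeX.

S(n) = 2^{- n - 1} \left(- 11 \cdot 2^{n} + n^{3} + 7 n^{2} + 13 n + 11\right)

The ratio is (k**3/2 + 2*k**2 - 2*k - 5)/(k**3 + k**2 - 9*k - 3).
Factor: A=1/2; B=1; C=k**3 + k**2 - 9*k - 3.
Set up (1/2)·f(k+1) − (1)·f(k) − (k**3 + k**2 - 9*k - 3) = 0.
Degrees (0,0,3) ⇒ d ≤ 3.
Solve for f: f(k) = -2*(k**3 + 4*k**2 + 2*k + 4) (degree 3 ≤ 3).
So s_k = (B(k−1)f/C)·t_k = (-2*(k**3 + 4*k**2 + 2*k + 4)/(k**3 + k**2 - 9*k - 3))·t_k = (k**3 + 4*k**2 + 2*k + 4)/2**k.
Verify: (-k**3 - k**2 + 9*k + 3)/(2*2**k) matches t_k.
Σ_(k=1)^n t_k = s_(n+1) − s_(1) = (2**(-n - 1)*(n**3 + 7*n**2 + 13*n + 11)) − (11/2), i.e. 2**(-n - 1)*(-11*2**n + n**3 + 7*n**2 + 13*n + 11).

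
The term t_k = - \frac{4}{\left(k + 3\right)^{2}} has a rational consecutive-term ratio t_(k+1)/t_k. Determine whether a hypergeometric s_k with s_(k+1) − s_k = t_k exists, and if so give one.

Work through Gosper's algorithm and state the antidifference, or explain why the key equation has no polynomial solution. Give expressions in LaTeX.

not Gosper-summable; s_k does not exist

The ratio is (k + 3)**2/(k + 4)**2.
A = k**2 + 6*k + 9, B = k**2 + 8*k + 16, C = 1.
Key eq: (k**2 + 6*k + 9)·f(k+1) = (k**2 + 6*k + 9)·f(k) + (1).
deg f ≤ 0 (via 2,2,0).
Generic f = c0 gives residual -1; -1 = 0 cannot hold, so t_k is not Gosper-summable.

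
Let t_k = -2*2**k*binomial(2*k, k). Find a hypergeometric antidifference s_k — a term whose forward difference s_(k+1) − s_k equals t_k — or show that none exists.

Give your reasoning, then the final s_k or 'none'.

no hypergeometric antidifference exists

Compute t_(k+1)/t_k: get 4*(2*k + 1)/(k + 1).
Normal form (A,B,C) = (8*k + 4, k + 1, 1).
Need (8*k + 4)·f(k+1) − (k)·f(k) = 1.
Degrees (1,1,0) ⇒ d ≤ -1.
Negative degree bound (-1): no f exists, t_k not Gosper-summable.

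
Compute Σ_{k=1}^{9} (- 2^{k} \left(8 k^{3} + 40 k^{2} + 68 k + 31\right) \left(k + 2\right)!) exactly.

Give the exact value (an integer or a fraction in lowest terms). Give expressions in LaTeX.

r(k) = 2*(8*k**4 + 88*k**3 + 364*k**2 + 663*k + 441)/(8*k**3 + 40*k**2 + 68*k + 31) after simplifying.
Gosper form: A/B · C(k+1)/C(k) with A=2*k + 6, B=1, C=k**3 + 5*k**2 + 17*k/2 + 31/8.
Key eq: (2*k + 6)·f(k+1) = (1)·f(k) + (k**3 + 5*k**2 + 17*k/2 + 31/8).
d = 2 from the (1,0,3) case.
Solve for f: f(k) = (4*k**2 + 2*k - 1)/8 (degree 2 ≤ 2).
Get s_k = R·t_k = -2**k*(4*k**2 + 2*k - 1)*factorial(k + 2) with R(k) = B(k−1)f(k)/C(k) = (4*k**2 + 2*k - 1)/(8*k**3 + 40*k**2 + 68*k + 31).
Δs = -2**k*(8*k**3 + 40*k**2 + 68*k + 31)*factorial(k + 2), as required.
Telescoping: Σ = s_(10) − s_(1) = -205518510489600 − (-60) = -205518510489540.

Σ = -205518510489540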